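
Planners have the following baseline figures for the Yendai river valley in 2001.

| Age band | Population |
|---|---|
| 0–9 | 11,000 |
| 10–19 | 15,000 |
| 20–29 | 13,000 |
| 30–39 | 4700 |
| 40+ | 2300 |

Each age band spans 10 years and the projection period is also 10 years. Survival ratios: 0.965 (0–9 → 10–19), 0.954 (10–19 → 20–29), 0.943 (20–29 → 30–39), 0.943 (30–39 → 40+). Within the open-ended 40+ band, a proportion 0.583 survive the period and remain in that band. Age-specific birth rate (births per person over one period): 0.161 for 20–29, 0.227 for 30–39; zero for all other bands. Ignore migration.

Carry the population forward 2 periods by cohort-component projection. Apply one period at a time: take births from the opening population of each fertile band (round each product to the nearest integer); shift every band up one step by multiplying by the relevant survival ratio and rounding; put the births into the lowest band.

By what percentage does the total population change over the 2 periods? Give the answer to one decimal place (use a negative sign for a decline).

1.5

Call the groups 1 to 5, youngest first.
Period 1.
Births: 13000 × 0.161 = 2093  |  4700 × 0.227 = 1067 — total 3160
Group 2: 11000 × 0.965 = 10615
Group 3: 15000 × 0.954 = 14310
Group 4: 13000 × 0.943 = 12259
Group 5: 4700 × 0.943 + 2300 × 0.583 = 4432 + 1341 = 5773
→ [3160, 10615, 14310, 12259, 5773]
Period 2.
Births: 14310 × 0.161 = 2304  |  12259 × 0.227 = 2783 — total 5087
Group 2: 3160 × 0.965 = 3049
Group 3: 10615 × 0.954 = 10127
Group 4: 14310 × 0.943 = 13494
Group 5: 12259 × 0.943 + 5773 × 0.583 = 11560 + 3366 = 14926
→ [5087, 3049, 10127, 13494, 14926]
Total: 46000 → 46683; change = 683; percentage change = 1.5%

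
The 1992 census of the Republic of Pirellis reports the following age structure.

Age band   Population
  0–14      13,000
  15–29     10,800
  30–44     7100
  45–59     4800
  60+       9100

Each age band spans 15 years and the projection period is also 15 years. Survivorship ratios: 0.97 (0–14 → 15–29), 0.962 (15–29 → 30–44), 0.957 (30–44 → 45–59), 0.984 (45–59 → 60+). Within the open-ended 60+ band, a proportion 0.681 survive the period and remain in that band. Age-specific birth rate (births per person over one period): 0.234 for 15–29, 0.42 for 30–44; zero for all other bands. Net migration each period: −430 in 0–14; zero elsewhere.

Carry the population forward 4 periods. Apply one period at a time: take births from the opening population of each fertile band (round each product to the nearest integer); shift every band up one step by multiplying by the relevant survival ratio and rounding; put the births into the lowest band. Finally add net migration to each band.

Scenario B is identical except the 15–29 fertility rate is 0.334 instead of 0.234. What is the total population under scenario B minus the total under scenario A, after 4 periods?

4458

After projecting period 1:
Births: 10800 × 0.234 = 2527 ; 7100 × 0.42 = 2982 ⇒ total 5509
15–29: 13000 × 0.97 = 12610
30–44: 10800 × 0.962 = 10390
45–59: 7100 × 0.957 = 6795
60+: 4800 × 0.984 + 9100 × 0.681 = 4723 + 6197 = 10920
Net migration: 0–14 − 430 → 5079
Giving 5079 / 12610 / 10390 / 6795 / 10920.
After projecting period 2:
Births: 12610 × 0.234 = 2951 ; 10390 × 0.42 = 4364 ⇒ total 7315
15–29: 5079 × 0.97 = 4927
30–44: 12610 × 0.962 = 12131
45–59: 10390 × 0.957 = 9943
60+: 6795 × 0.984 + 10920 × 0.681 = 6686 + 7437 = 14123
Net migration: 0–14 − 430 → 6885
Giving 6885 / 4927 / 12131 / 9943 / 14123.
After projecting period 3:
Births: 4927 × 0.234 = 1153 ; 12131 × 0.42 = 5095 ⇒ total 6248
15–29: 6885 × 0.97 = 6678
30–44: 4927 × 0.962 = 4740
45–59: 12131 × 0.957 = 11609
60+: 9943 × 0.984 + 14123 × 0.681 = 9784 + 9618 = 19402
Net migration: 0–14 − 430 → 5818
Giving 5818 / 6678 / 4740 / 11609 / 19402.
After projecting period 4:
Births: 6678 × 0.234 = 1563 ; 4740 × 0.42 = 1991 ⇒ total 3554
15–29: 5818 × 0.97 = 5643
30–44: 6678 × 0.962 = 6424
45–59: 4740 × 0.957 = 4536
60+: 11609 × 0.984 + 19402 × 0.681 = 11423 + 13213 = 24636
Net migration: 0–14 − 430 → 3124
Giving 3124 / 5643 / 6424 / 4536 / 24636.
Scenario A total after 4 periods: 44363
Scenario B projection —
After projecting period 1:
Births: 10800 × 0.334 = 3607 ; 7100 × 0.42 = 2982 ⇒ total 6589
15–29: 13000 × 0.97 = 12610
30–44: 10800 × 0.962 = 10390
45–59: 7100 × 0.957 = 6795
60+: 4800 × 0.984 + 9100 × 0.681 = 4723 + 6197 = 10920
Net migration: 0–14 − 430 → 6159
Giving 6159 / 12610 / 10390 / 6795 / 10920.
After projecting period 2:
Births: 12610 × 0.334 = 4212 ; 10390 × 0.42 = 4364 ⇒ total 8576
15–29: 6159 × 0.97 = 5974
30–44: 12610 × 0.962 = 12131
45–59: 10390 × 0.957 = 9943
60+: 6795 × 0.984 + 10920 × 0.681 = 6686 + 7437 = 14123
Net migration: 0–14 − 430 → 8146
Giving 8146 / 5974 / 12131 / 9943 / 14123.
After projecting period 3:
Births: 5974 × 0.334 = 1995 ; 12131 × 0.42 = 5095 ⇒ total 7090
15–29: 8146 × 0.97 = 7902
30–44: 5974 × 0.962 = 5747
45–59: 12131 × 0.957 = 11609
60+: 9943 × 0.984 + 14123 × 0.681 = 9784 + 9618 = 19402
Net migration: 0–14 − 430 → 6660
Giving 6660 / 7902 / 5747 / 11609 / 19402.
After projecting period 4:
Births: 7902 × 0.334 = 2639 ; 5747 × 0.42 = 2414 ⇒ total 5053
15–29: 6660 × 0.97 = 6460
30–44: 7902 × 0.962 = 7602
45–59: 5747 × 0.957 = 5500
60+: 11609 × 0.984 + 19402 × 0.681 = 11423 + 13213 = 24636
Net migration: 0–14 − 430 → 4623
Giving 4623 / 6460 / 7602 / 5500 / 24636.
Scenario B total after 4 periods: 48821
Difference B − A = 48821 − 44363 = 4458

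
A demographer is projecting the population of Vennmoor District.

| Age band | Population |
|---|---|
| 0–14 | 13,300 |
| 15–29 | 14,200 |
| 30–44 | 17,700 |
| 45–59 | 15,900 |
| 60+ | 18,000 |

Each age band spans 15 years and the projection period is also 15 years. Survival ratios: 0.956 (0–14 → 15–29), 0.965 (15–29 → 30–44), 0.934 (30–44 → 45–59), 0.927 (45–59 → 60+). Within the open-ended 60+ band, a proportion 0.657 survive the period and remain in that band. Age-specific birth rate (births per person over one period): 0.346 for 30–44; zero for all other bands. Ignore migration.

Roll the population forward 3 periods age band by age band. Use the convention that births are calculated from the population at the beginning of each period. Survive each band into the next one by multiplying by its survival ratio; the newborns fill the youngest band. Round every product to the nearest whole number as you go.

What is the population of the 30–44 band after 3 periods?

5650

— Period 1 —
Births: 17700 × 0.346 = 6124
15–29: 13300 × 0.956 = 12715
30–44: 14200 × 0.965 = 13703
45–59: 17700 × 0.934 = 16532
60+: 15900 × 0.927 + 18000 × 0.657 = 14739 + 11826 = 26565
→ [6124, 12715, 13703, 16532, 26565]
— Period 2 —
Births: 13703 × 0.346 = 4741
15–29: 6124 × 0.956 = 5855
30–44: 12715 × 0.965 = 12270
45–59: 13703 × 0.934 = 12799
60+: 16532 × 0.927 + 26565 × 0.657 = 15325 + 17453 = 32778
→ [4741, 5855, 12270, 12799, 32778]
— Period 3 —
Births: 12270 × 0.346 = 4245
15–29: 4741 × 0.956 = 4532
30–44: 5855 × 0.965 = 5650
45–59: 12270 × 0.934 = 11460
60+: 12799 × 0.927 + 32778 × 0.657 = 11865 + 21535 = 33400
→ [4245, 4532, 5650, 11460, 33400]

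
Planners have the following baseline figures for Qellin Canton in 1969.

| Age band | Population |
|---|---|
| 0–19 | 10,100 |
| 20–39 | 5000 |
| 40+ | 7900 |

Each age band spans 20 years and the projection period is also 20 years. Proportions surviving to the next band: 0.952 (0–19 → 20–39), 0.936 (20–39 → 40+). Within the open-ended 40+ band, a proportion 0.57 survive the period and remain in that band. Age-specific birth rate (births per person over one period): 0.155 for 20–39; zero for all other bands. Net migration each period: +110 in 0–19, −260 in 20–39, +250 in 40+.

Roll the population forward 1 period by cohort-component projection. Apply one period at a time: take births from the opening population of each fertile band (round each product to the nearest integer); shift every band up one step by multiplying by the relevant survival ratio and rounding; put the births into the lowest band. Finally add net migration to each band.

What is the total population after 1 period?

[period 1]
Births: 5000 × 0.155 = 775
20–39: 10100 × 0.952 = 9615
40+: 5000 × 0.936 + 7900 × 0.57 = 4680 + 4503 = 9183
Net migration: 0–19 + 110 → 885; 20–39 − 260 → 9355; 40+ + 250 → 9433
End of period: [885, 9355, 9433]
Total after period 1: 885 + 9355 + 9433 = 19673

19673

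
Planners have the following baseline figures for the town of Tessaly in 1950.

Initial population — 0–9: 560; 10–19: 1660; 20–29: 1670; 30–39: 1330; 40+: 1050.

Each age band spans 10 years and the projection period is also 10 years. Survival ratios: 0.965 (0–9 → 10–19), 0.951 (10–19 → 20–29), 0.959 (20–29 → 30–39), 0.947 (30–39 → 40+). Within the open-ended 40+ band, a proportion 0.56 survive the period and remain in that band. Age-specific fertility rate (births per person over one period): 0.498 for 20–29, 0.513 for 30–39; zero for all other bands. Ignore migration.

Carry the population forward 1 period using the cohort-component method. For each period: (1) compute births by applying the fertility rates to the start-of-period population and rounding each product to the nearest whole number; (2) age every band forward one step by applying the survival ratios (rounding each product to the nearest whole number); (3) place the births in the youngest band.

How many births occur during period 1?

1514

(Bands numbered youngest = 1 to oldest = 5.)
After projecting period 1:
Births: 1670 × 0.498 = 832  |  1330 × 0.513 = 682 → 1514
Band 2: 560 × 0.965 = 540
Band 3: 1660 × 0.951 = 1579
Band 4: 1670 × 0.959 = 1602
Band 5: 1330 × 0.947 + 1050 × 0.56 = 1260 + 588 = 1848
End of period: [1514, 540, 1579, 1602, 1848]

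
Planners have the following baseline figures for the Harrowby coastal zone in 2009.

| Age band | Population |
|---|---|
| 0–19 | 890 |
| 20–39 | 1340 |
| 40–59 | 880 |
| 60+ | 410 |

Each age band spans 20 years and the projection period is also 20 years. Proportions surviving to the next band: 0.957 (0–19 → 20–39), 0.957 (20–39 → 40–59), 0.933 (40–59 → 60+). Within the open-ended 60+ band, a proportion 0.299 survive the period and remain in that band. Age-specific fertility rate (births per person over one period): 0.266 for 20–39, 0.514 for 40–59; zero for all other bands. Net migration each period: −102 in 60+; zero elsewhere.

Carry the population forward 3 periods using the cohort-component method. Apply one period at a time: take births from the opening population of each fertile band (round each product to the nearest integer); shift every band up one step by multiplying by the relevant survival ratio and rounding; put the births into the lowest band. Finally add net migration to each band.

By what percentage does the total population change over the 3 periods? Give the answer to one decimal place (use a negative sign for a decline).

Let band 1 be 0–19 through band 4 = 60+.
Period 1:
Births: 1340 × 0.266 = 356, 880 × 0.514 = 452 ⇒ total 808
Band 2: 890 × 0.957 = 852
Band 3: 1340 × 0.957 = 1282
Band 4: 880 × 0.933 + 410 × 0.299 = 821 + 123 = 944
Net migration: Band 4 − 102 → 842
End of period: [808, 852, 1282, 842]
Period 2:
Births: 852 × 0.266 = 227, 1282 × 0.514 = 659 ⇒ total 886
Band 2: 808 × 0.957 = 773
Band 3: 852 × 0.957 = 815
Band 4: 1282 × 0.933 + 842 × 0.299 = 1196 + 252 = 1448
Net migration: Band 4 − 102 → 1346
End of period: [886, 773, 815, 1346]
Period 3:
Births: 773 × 0.266 = 206, 815 × 0.514 = 419 ⇒ total 625
Band 2: 886 × 0.957 = 848
Band 3: 773 × 0.957 = 740
Band 4: 815 × 0.933 + 1346 × 0.299 = 760 + 402 = 1162
Net migration: Band 4 − 102 → 1060
End of period: [625, 848, 740, 1060]
Total: 3520 → 3273; change = -247; percentage change = -7.0%

-7.0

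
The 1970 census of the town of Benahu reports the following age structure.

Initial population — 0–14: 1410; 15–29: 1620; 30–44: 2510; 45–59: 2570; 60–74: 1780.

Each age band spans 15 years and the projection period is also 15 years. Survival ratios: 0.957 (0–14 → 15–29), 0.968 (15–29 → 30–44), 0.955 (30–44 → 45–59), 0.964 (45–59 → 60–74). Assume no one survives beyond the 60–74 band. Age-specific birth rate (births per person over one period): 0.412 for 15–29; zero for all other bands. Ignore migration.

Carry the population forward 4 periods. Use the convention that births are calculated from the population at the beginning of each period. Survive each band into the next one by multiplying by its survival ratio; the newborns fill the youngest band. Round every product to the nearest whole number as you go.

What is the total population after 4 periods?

Call the groups 1 to 5, youngest first.
After projecting period 1:
Births: 1620 × 0.412 = 667
Group 2: 1410 × 0.957 = 1349
Group 3: 1620 × 0.968 = 1568
Group 4: 2510 × 0.955 = 2397
Group 5: 2570 × 0.964 = 2477
End of period: [667, 1349, 1568, 2397, 2477]
After projecting period 2:
Births: 1349 × 0.412 = 556
Group 2: 667 × 0.957 = 638
Group 3: 1349 × 0.968 = 1306
Group 4: 1568 × 0.955 = 1497
Group 5: 2397 × 0.964 = 2311
End of period: [556, 638, 1306, 1497, 2311]
After projecting period 3:
Births: 638 × 0.412 = 263
Group 2: 556 × 0.957 = 532
Group 3: 638 × 0.968 = 618
Group 4: 1306 × 0.955 = 1247
Group 5: 1497 × 0.964 = 1443
End of period: [263, 532, 618, 1247, 1443]
After projecting period 4:
Births: 532 × 0.412 = 219
Group 2: 263 × 0.957 = 252
Group 3: 532 × 0.968 = 515
Group 4: 618 × 0.955 = 590
Group 5: 1247 × 0.964 = 1202
End of period: [219, 252, 515, 590, 1202]
Total after period 4: 219 + 252 + 515 + 590 + 1202 = 2778

2778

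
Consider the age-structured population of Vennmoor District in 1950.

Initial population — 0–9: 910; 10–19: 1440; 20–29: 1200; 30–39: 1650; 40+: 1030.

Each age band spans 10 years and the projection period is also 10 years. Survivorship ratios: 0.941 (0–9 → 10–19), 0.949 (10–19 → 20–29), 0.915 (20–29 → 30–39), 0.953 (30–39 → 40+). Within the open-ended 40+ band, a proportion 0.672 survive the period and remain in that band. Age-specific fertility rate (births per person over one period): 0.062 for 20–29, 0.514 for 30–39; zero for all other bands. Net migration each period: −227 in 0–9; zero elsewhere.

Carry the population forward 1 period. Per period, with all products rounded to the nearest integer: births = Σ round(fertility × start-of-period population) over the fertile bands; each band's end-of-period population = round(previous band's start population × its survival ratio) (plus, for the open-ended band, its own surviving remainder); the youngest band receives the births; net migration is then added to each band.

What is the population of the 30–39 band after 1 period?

— Period 1 —
Births: 1200 * 0.062 = 74, 1650 * 0.514 = 848 — total 922
10–19: 910 * 0.941 = 856
20–29: 1440 * 0.949 = 1367
30–39: 1200 * 0.915 = 1098
40+: 1650 * 0.953 + 1030 * 0.672 = 1572 + 692 = 2264
Net migration: 0–9 − 227 → 695
→ [695, 856, 1367, 1098, 2264]

1098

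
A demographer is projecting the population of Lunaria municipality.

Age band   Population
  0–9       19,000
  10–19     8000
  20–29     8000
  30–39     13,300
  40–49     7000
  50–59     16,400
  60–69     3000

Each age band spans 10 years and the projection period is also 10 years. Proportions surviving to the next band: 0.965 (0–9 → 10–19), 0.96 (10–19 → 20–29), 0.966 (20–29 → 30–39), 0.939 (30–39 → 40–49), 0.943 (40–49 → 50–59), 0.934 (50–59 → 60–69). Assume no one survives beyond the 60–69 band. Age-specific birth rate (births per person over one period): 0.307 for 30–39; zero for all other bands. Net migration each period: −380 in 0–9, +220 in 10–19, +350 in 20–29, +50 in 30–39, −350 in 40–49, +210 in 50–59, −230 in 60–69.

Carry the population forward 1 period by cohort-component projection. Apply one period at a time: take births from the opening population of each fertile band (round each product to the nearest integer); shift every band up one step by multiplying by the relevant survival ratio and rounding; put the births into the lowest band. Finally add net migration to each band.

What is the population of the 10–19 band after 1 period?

Numbering the groups 1..7 from youngest to oldest:
Period 1:
Births: 13300 * 0.307 = 4083
Group 2: 19000 * 0.965 = 18335
Group 3: 8000 * 0.96 = 7680
Group 4: 8000 * 0.966 = 7728
Group 5: 13300 * 0.939 = 12489
Group 6: 7000 * 0.943 = 6601
Group 7: 16400 * 0.934 = 15318
Net migration: Group 1 − 380 → 3703; Group 2 + 220 → 18555; Group 3 + 350 → 8030; Group 4 + 50 → 7778; Group 5 − 350 → 12139; Group 6 + 210 → 6811; Group 7 − 230 → 15088
→ [3703, 18555, 8030, 7778, 12139, 6811, 15088]

18555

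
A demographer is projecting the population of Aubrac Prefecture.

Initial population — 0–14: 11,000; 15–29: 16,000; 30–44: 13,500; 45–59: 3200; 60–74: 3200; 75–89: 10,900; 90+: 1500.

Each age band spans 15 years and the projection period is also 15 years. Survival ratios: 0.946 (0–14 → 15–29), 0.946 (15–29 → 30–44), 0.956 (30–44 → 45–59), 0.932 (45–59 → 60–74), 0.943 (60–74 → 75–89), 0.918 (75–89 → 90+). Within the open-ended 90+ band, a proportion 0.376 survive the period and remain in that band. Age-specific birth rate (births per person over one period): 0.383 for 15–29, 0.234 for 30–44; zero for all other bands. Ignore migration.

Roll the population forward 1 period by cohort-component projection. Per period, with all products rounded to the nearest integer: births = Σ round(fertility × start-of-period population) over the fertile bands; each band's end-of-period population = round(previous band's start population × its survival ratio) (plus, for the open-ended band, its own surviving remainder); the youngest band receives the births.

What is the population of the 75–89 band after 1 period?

(Bands numbered youngest = 1 to oldest = 7.)
After projecting period 1:
Births: 16000 × 0.383 = 6128, 13500 × 0.234 = 3159 — total 9287
Band 2: 11000 × 0.946 = 10406
Band 3: 16000 × 0.946 = 15136
Band 4: 13500 × 0.956 = 12906
Band 5: 3200 × 0.932 = 2982
Band 6: 3200 × 0.943 = 3018
Band 7: 10900 × 0.918 + 1500 × 0.376 = 10006 + 564 = 10570
End of period: [9287, 10406, 15136, 12906, 2982, 3018, 10570]

3018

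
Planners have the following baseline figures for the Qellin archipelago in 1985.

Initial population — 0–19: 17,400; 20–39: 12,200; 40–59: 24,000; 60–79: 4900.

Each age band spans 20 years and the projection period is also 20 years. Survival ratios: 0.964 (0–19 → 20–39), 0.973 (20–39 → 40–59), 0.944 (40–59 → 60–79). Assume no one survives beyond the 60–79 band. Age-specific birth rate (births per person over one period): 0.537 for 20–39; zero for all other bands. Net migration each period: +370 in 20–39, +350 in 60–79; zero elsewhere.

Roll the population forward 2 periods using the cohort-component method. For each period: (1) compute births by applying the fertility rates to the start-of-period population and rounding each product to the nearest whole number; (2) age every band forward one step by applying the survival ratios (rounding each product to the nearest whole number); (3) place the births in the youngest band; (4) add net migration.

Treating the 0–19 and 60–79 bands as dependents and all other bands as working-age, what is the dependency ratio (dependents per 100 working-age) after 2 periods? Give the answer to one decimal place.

Numbering the groups 1..4 from youngest to oldest:
Period 1.
Births: 12200 * 0.537 = 6551
Group 2: 17400 * 0.964 = 16774
Group 3: 12200 * 0.973 = 11871
Group 4: 24000 * 0.944 = 22656
Net migration: Group 2 + 370 → 17144; Group 4 + 350 → 23006
End of period: [6551, 17144, 11871, 23006]
Period 2.
Births: 17144 * 0.537 = 9206
Group 2: 6551 * 0.964 = 6315
Group 3: 17144 * 0.973 = 16681
Group 4: 11871 * 0.944 = 11206
Net migration: Group 2 + 370 → 6685; Group 4 + 350 → 11556
End of period: [9206, 6685, 16681, 11556]
Dependents (band 0–19 + band 60–79) = 9206 + 11556 = 20762; working-age = 23366; ratio = 20762/23366 × 100 = 88.9

88.9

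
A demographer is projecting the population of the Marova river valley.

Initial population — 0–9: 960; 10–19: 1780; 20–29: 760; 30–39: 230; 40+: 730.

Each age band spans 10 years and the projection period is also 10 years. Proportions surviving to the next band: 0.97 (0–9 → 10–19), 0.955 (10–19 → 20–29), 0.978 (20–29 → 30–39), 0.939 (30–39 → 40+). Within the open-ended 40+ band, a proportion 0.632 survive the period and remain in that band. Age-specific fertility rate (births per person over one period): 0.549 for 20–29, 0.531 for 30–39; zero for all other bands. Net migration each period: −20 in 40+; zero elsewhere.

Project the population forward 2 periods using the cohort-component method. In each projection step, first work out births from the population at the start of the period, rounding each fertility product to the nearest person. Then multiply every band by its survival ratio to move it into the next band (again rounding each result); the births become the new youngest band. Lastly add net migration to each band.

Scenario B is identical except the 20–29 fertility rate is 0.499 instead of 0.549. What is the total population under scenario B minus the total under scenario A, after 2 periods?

— Period 1 —
Births: 760 × 0.549 = 417, 230 × 0.531 = 122 → total 539
10–19: 960 × 0.97 = 931
20–29: 1780 × 0.955 = 1700
30–39: 760 × 0.978 = 743
40+: 230 × 0.939 + 730 × 0.632 = 216 + 461 = 677
Net migration: 40+ − 20 → 657
Giving 539 / 931 / 1700 / 743 / 657.
— Period 2 —
Births: 1700 × 0.549 = 933, 743 × 0.531 = 395 → total 1328
10–19: 539 × 0.97 = 523
20–29: 931 × 0.955 = 889
30–39: 1700 × 0.978 = 1663
40+: 743 × 0.939 + 657 × 0.632 = 698 + 415 = 1113
Net migration: 40+ − 20 → 1093
Giving 1328 / 523 / 889 / 1663 / 1093.
Scenario A total after 2 periods: 5496
Scenario B projection —
— Period 1 —
Births: 760 × 0.499 = 379, 230 × 0.531 = 122 → total 501
10–19: 960 × 0.97 = 931
20–29: 1780 × 0.955 = 1700
30–39: 760 × 0.978 = 743
40+: 230 × 0.939 + 730 × 0.632 = 216 + 461 = 677
Net migration: 40+ − 20 → 657
Giving 501 / 931 / 1700 / 743 / 657.
— Period 2 —
Births: 1700 × 0.499 = 848, 743 × 0.531 = 395 → total 1243
10–19: 501 × 0.97 = 486
20–29: 931 × 0.955 = 889
30–39: 1700 × 0.978 = 1663
40+: 743 × 0.939 + 657 × 0.632 = 698 + 415 = 1113
Net migration: 40+ − 20 → 1093
Giving 1243 / 486 / 889 / 1663 / 1093.
Scenario B total after 2 periods: 5374
Difference B − A = 5374 − 5496 = -122

-122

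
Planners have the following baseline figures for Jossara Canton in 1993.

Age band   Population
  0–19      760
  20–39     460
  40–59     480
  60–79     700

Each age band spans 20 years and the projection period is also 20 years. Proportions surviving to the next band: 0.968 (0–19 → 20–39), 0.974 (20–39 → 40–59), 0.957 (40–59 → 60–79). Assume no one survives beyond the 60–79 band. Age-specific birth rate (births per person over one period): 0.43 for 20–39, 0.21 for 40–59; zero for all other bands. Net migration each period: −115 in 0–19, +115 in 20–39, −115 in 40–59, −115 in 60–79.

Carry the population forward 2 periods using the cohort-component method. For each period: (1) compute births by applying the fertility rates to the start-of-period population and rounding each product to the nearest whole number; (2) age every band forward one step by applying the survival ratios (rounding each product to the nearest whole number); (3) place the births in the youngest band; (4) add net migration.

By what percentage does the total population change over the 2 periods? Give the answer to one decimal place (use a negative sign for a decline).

-36.2

Call the bands 1 to 4, youngest first.
Period 1:
Births: 460 × 0.43 = 198, 480 × 0.21 = 101 → total 299
Band 2: 760 × 0.968 = 736
Band 3: 460 × 0.974 = 448
Band 4: 480 × 0.957 = 459
Net migration: Band 1 − 115 → 184; Band 2 + 115 → 851; Band 3 − 115 → 333; Band 4 − 115 → 344
Population now: 0–19=184, 20–39=851, 40–59=333, 60–79=344
Period 2:
Births: 851 × 0.43 = 366, 333 × 0.21 = 70 → total 436
Band 2: 184 × 0.968 = 178
Band 3: 851 × 0.974 = 829
Band 4: 333 × 0.957 = 319
Net migration: Band 1 − 115 → 321; Band 2 + 115 → 293; Band 3 − 115 → 714; Band 4 − 115 → 204
Population now: 0–19=321, 20–39=293, 40–59=714, 60–79=204
Total: 2400 → 1532; change = -868; percentage change = -36.2%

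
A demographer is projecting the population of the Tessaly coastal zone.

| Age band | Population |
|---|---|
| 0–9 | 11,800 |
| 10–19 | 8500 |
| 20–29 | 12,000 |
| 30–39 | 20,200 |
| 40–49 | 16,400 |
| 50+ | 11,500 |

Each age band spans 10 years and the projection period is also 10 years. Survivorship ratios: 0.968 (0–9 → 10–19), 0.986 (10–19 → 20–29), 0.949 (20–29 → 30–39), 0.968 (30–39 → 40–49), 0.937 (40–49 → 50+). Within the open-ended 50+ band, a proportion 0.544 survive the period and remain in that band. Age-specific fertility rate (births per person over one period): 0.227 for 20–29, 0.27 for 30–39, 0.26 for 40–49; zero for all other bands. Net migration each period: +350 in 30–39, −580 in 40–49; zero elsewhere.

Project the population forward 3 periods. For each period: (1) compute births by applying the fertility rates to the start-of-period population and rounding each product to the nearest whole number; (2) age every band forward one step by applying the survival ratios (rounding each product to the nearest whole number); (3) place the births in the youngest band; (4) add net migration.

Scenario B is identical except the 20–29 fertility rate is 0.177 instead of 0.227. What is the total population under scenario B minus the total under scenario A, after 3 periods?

Numbering the groups 1..6 from youngest to oldest:
Period 1:
Births: 12000 × 0.227 = 2724 ; 20200 × 0.27 = 5454 ; 16400 × 0.26 = 4264 → 12442
Group 2: 11800 × 0.968 = 11422
Group 3: 8500 × 0.986 = 8381
Group 4: 12000 × 0.949 = 11388
Group 5: 20200 × 0.968 = 19554
Group 6: 16400 × 0.937 + 11500 × 0.544 = 15367 + 6256 = 21623
Net migration: Group 4 + 350 → 11738; Group 5 − 580 → 18974
End of period: [12442, 11422, 8381, 11738, 18974, 21623]
Period 2:
Births: 8381 × 0.227 = 1902 ; 11738 × 0.27 = 3169 ; 18974 × 0.26 = 4933 → 10004
Group 2: 12442 × 0.968 = 12044
Group 3: 11422 × 0.986 = 11262
Group 4: 8381 × 0.949 = 7954
Group 5: 11738 × 0.968 = 11362
Group 6: 18974 × 0.937 + 21623 × 0.544 = 17779 + 11763 = 29542
Net migration: Group 4 + 350 → 8304; Group 5 − 580 → 10782
End of period: [10004, 12044, 11262, 8304, 10782, 29542]
Period 3:
Births: 11262 × 0.227 = 2556 ; 8304 × 0.27 = 2242 ; 10782 × 0.26 = 2803 → 7601
Group 2: 10004 × 0.968 = 9684
Group 3: 12044 × 0.986 = 11875
Group 4: 11262 × 0.949 = 10688
Group 5: 8304 × 0.968 = 8038
Group 6: 10782 × 0.937 + 29542 × 0.544 = 10103 + 16071 = 26174
Net migration: Group 4 + 350 → 11038; Group 5 − 580 → 7458
End of period: [7601, 9684, 11875, 11038, 7458, 26174]
Scenario A total after 3 periods: 73830
Scenario B projection —
Period 1:
Births: 12000 × 0.177 = 2124 ; 20200 × 0.27 = 5454 ; 16400 × 0.26 = 4264 → 11842
Group 2: 11800 × 0.968 = 11422
Group 3: 8500 × 0.986 = 8381
Group 4: 12000 × 0.949 = 11388
Group 5: 20200 × 0.968 = 19554
Group 6: 16400 × 0.937 + 11500 × 0.544 = 15367 + 6256 = 21623
Net migration: Group 4 + 350 → 11738; Group 5 − 580 → 18974
End of period: [11842, 11422, 8381, 11738, 18974, 21623]
Period 2:
Births: 8381 × 0.177 = 1483 ; 11738 × 0.27 = 3169 ; 18974 × 0.26 = 4933 → 9585
Group 2: 11842 × 0.968 = 11463
Group 3: 11422 × 0.986 = 11262
Group 4: 8381 × 0.949 = 7954
Group 5: 11738 × 0.968 = 11362
Group 6: 18974 × 0.937 + 21623 × 0.544 = 17779 + 11763 = 29542
Net migration: Group 4 + 350 → 8304; Group 5 − 580 → 10782
End of period: [9585, 11463, 11262, 8304, 10782, 29542]
Period 3:
Births: 11262 × 0.177 = 1993 ; 8304 × 0.27 = 2242 ; 10782 × 0.26 = 2803 → 7038
Group 2: 9585 × 0.968 = 9278
Group 3: 11463 × 0.986 = 11303
Group 4: 11262 × 0.949 = 10688
Group 5: 8304 × 0.968 = 8038
Group 6: 10782 × 0.937 + 29542 × 0.544 = 10103 + 16071 = 26174
Net migration: Group 4 + 350 → 11038; Group 5 − 580 → 7458
End of period: [7038, 9278, 11303, 11038, 7458, 26174]
Scenario B total after 3 periods: 72289
Difference B − A = 72289 − 73830 = -1541

-1541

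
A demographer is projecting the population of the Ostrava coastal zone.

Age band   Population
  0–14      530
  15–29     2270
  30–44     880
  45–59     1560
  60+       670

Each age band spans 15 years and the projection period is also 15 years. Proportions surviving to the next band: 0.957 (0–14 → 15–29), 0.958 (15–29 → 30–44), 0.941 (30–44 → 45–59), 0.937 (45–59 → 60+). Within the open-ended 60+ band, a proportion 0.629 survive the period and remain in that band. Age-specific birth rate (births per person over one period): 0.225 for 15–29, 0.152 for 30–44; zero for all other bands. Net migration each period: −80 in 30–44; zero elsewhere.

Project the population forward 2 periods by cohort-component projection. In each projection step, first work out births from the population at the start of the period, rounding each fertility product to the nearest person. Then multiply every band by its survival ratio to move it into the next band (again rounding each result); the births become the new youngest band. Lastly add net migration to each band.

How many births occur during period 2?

Numbering the bands 1..5 from youngest to oldest:
— Period 1 —
Births: 2270 × 0.225 = 511  |  880 × 0.152 = 134 ⇒ total 645
Band 2: 530 × 0.957 = 507
Band 3: 2270 × 0.958 = 2175
Band 4: 880 × 0.941 = 828
Band 5: 1560 × 0.937 + 670 × 0.629 = 1462 + 421 = 1883
Net migration: Band 3 − 80 → 2095
Giving 645 / 507 / 2095 / 828 / 1883.
— Period 2 —
Births: 507 × 0.225 = 114  |  2095 × 0.152 = 318 ⇒ total 432
Band 2: 645 × 0.957 = 617
Band 3: 507 × 0.958 = 486
Band 4: 2095 × 0.941 = 1971
Band 5: 828 × 0.937 + 1883 × 0.629 = 776 + 1184 = 1960
Net migration: Band 3 − 80 → 406
Giving 432 / 617 / 406 / 1971 / 1960.

432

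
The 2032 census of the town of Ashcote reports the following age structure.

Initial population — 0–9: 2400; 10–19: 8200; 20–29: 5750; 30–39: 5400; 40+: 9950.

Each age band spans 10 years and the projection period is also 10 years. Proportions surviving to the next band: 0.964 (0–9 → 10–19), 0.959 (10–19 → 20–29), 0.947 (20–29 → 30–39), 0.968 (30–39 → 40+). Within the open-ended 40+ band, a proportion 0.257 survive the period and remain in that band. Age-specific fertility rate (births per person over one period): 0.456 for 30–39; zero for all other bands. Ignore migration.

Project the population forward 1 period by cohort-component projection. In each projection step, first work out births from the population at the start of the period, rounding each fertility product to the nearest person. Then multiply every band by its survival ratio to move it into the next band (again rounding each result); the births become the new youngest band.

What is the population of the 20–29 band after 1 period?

After projecting period 1:
Births: 5400 * 0.456 = 2462
10–19: 2400 * 0.964 = 2314
20–29: 8200 * 0.959 = 7864
30–39: 5750 * 0.947 = 5445
40+: 5400 * 0.968 + 9950 * 0.257 = 5227 + 2557 = 7784
→ [2462, 2314, 7864, 5445, 7784]

7864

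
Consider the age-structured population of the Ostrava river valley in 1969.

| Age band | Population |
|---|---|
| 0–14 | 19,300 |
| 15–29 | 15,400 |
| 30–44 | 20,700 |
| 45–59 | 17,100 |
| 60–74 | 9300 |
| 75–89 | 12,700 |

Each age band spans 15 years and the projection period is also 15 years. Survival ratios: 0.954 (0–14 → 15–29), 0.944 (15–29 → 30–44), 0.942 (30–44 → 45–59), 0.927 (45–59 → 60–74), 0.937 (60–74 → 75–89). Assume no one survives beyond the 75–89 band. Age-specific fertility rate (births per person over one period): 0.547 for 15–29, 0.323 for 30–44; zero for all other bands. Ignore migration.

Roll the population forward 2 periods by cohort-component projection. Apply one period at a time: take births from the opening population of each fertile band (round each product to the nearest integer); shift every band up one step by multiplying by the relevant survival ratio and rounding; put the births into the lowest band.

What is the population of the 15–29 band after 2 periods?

Let group 1 be 0–14 through group 6 = 75–89.
[period 1]
Births: 15400 × 0.547 = 8424  |  20700 × 0.323 = 6686 ⇒ total 15110
Group 2: 19300 × 0.954 = 18412
Group 3: 15400 × 0.944 = 14538
Group 4: 20700 × 0.942 = 19499
Group 5: 17100 × 0.927 = 15852
Group 6: 9300 × 0.937 = 8714
Giving 15110 / 18412 / 14538 / 19499 / 15852 / 8714.
[period 2]
Births: 18412 × 0.547 = 10071  |  14538 × 0.323 = 4696 ⇒ total 14767
Group 2: 15110 × 0.954 = 14415
Group 3: 18412 × 0.944 = 17381
Group 4: 14538 × 0.942 = 13695
Group 5: 19499 × 0.927 = 18076
Group 6: 15852 × 0.937 = 14853
Giving 14767 / 14415 / 17381 / 13695 / 18076 / 14853.

14415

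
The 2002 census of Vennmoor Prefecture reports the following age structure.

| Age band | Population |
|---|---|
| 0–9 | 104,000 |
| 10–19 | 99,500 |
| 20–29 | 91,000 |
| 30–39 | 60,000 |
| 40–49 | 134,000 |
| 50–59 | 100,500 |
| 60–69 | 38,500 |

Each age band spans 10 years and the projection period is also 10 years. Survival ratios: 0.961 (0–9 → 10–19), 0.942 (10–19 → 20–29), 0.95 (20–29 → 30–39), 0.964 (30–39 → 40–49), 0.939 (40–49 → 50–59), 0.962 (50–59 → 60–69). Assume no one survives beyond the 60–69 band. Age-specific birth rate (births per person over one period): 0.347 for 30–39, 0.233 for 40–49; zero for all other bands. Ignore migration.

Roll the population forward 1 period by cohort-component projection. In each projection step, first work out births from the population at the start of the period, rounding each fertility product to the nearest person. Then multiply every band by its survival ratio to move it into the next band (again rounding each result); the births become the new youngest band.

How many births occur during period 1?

Period 1.
Births: 60000 × 0.347 = 20820 ; 134000 × 0.233 = 31222 → total 52042
10–19: 104000 × 0.961 = 99944
20–29: 99500 × 0.942 = 93729
30–39: 91000 × 0.95 = 86450
40–49: 60000 × 0.964 = 57840
50–59: 134000 × 0.939 = 125826
60–69: 100500 × 0.962 = 96681
Giving 52042 / 99944 / 93729 / 86450 / 57840 / 125826 / 96681.

52042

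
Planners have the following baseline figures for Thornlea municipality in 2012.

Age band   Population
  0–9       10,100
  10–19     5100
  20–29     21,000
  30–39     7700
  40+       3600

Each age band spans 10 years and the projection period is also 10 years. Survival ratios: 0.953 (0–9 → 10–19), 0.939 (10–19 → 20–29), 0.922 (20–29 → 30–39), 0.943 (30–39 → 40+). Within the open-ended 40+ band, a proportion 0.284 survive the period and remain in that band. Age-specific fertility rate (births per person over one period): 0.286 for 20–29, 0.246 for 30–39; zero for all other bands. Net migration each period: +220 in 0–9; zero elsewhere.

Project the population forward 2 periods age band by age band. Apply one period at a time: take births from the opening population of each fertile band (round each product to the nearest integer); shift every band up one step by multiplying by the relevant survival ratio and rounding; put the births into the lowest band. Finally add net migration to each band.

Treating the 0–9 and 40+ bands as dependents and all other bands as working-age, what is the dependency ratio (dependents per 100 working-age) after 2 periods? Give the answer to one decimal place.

Numbering the groups 1..5 from youngest to oldest:
Period 1:
Births: 21000 * 0.286 = 6006  |  7700 * 0.246 = 1894 → 7900
Group 2: 10100 * 0.953 = 9625
Group 3: 5100 * 0.939 = 4789
Group 4: 21000 * 0.922 = 19362
Group 5: 7700 * 0.943 + 3600 * 0.284 = 7261 + 1022 = 8283
Net migration: Group 1 + 220 → 8120
Giving 8120 / 9625 / 4789 / 19362 / 8283.
Period 2:
Births: 4789 * 0.286 = 1370  |  19362 * 0.246 = 4763 → 6133
Group 2: 8120 * 0.953 = 7738
Group 3: 9625 * 0.939 = 9038
Group 4: 4789 * 0.922 = 4415
Group 5: 19362 * 0.943 + 8283 * 0.284 = 18258 + 2352 = 20610
Net migration: Group 1 + 220 → 6353
Giving 6353 / 7738 / 9038 / 4415 / 20610.
Dependents (band 0–9 + band 40+) = 6353 + 20610 = 26963; working-age = 21191; ratio = 26963/21191 × 100 = 127.2

127.2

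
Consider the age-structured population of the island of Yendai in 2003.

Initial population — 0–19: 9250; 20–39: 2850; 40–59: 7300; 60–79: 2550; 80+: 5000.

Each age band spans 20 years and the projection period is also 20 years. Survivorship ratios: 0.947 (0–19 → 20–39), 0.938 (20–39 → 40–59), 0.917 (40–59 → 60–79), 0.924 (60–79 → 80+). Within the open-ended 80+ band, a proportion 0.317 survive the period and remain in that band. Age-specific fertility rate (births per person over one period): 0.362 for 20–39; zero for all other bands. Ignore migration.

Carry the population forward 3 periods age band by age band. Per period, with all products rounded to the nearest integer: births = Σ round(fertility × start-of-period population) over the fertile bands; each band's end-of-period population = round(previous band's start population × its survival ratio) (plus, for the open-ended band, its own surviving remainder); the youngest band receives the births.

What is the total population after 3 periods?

16430

Call the bands 1 to 5, youngest first.
Period 1:
Births: 2850 × 0.362 = 1032
Band 2: 9250 × 0.947 = 8760
Band 3: 2850 × 0.938 = 2673
Band 4: 7300 × 0.917 = 6694
Band 5: 2550 × 0.924 + 5000 × 0.317 = 2356 + 1585 = 3941
End of period: [1032, 8760, 2673, 6694, 3941]
Period 2:
Births: 8760 × 0.362 = 3171
Band 2: 1032 × 0.947 = 977
Band 3: 8760 × 0.938 = 8217
Band 4: 2673 × 0.917 = 2451
Band 5: 6694 × 0.924 + 3941 × 0.317 = 6185 + 1249 = 7434
End of period: [3171, 977, 8217, 2451, 7434]
Period 3:
Births: 977 × 0.362 = 354
Band 2: 3171 × 0.947 = 3003
Band 3: 977 × 0.938 = 916
Band 4: 8217 × 0.917 = 7535
Band 5: 2451 × 0.924 + 7434 × 0.317 = 2265 + 2357 = 4622
End of period: [354, 3003, 916, 7535, 4622]
Total after period 3: 354 + 3003 + 916 + 7535 + 4622 = 16430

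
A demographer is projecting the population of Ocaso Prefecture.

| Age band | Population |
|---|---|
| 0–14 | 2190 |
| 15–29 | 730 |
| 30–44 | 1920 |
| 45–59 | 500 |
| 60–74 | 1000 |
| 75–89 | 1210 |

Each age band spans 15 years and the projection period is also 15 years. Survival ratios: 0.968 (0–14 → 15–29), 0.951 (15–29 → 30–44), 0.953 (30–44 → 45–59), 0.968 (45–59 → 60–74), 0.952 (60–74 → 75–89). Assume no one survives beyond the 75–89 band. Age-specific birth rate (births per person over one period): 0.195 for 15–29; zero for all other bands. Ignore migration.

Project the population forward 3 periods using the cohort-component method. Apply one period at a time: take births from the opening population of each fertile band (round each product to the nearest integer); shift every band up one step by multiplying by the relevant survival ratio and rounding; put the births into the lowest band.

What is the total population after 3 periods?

4804

Numbering the groups 1..6 from youngest to oldest:
Period 1.
Births: 730 * 0.195 = 142
Group 2: 2190 * 0.968 = 2120
Group 3: 730 * 0.951 = 694
Group 4: 1920 * 0.953 = 1830
Group 5: 500 * 0.968 = 484
Group 6: 1000 * 0.952 = 952
→ [142, 2120, 694, 1830, 484, 952]
Period 2.
Births: 2120 * 0.195 = 413
Group 2: 142 * 0.968 = 137
Group 3: 2120 * 0.951 = 2016
Group 4: 694 * 0.953 = 661
Group 5: 1830 * 0.968 = 1771
Group 6: 484 * 0.952 = 461
→ [413, 137, 2016, 661, 1771, 461]
Period 3.
Births: 137 * 0.195 = 27
Group 2: 413 * 0.968 = 400
Group 3: 137 * 0.951 = 130
Group 4: 2016 * 0.953 = 1921
Group 5: 661 * 0.968 = 640
Group 6: 1771 * 0.952 = 1686
→ [27, 400, 130, 1921, 640, 1686]
Total after period 3: 27 + 400 + 130 + 1921 + 640 + 1686 = 4804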